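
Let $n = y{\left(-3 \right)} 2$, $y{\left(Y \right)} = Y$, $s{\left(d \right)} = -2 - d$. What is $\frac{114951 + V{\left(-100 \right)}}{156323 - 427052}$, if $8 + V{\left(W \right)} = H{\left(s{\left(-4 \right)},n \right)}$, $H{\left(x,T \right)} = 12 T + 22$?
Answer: $- \frac{114893}{270729} \approx -0.42438$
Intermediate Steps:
$n = -6$ ($n = \left(-3\right) 2 = -6$)
$H{\left(x,T \right)} = 22 + 12 T$
$V{\left(W \right)} = -58$ ($V{\left(W \right)} = -8 + \left(22 + 12 \left(-6\right)\right) = -8 + \left(22 - 72\right) = -8 - 50 = -58$)
$\frac{114951 + V{\left(-100 \right)}}{156323 - 427052} = \frac{114951 - 58}{156323 - 427052} = \frac{114893}{-270729} = 114893 \left(- \frac{1}{270729}\right) = - \frac{114893}{270729}$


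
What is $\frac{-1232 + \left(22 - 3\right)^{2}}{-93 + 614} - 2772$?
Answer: $- \frac{1445083}{521} \approx -2773.7$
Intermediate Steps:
$\frac{-1232 + \left(22 - 3\right)^{2}}{-93 + 614} - 2772 = \frac{-1232 + 19^{2}}{521} - 2772 = \left(-1232 + 361\right) \frac{1}{521} - 2772 = \left(-871\right) \frac{1}{521} - 2772 = - \frac{871}{521} - 2772 = - \frac{1445083}{521}$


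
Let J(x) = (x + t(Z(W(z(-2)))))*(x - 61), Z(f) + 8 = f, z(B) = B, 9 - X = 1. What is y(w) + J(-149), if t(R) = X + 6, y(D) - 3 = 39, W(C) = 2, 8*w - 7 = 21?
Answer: 28392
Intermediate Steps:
X = 8 (X = 9 - 1*1 = 9 - 1 = 8)
w = 7/2 (w = 7/8 + (⅛)*21 = 7/8 + 21/8 = 7/2 ≈ 3.5000)
Z(f) = -8 + f
y(D) = 42 (y(D) = 3 + 39 = 42)
t(R) = 14 (t(R) = 8 + 6 = 14)
J(x) = (-61 + x)*(14 + x) (J(x) = (x + 14)*(x - 61) = (14 + x)*(-61 + x) = (-61 + x)*(14 + x))
y(w) + J(-149) = 42 + (-854 + (-149)² - 47*(-149)) = 42 + (-854 + 22201 + 7003) = 42 + 28350 = 28392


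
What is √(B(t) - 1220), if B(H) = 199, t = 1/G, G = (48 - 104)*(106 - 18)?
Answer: I*√1021 ≈ 31.953*I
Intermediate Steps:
G = -4928 (G = -56*88 = -4928)
t = -1/4928 (t = 1/(-4928) = -1/4928 ≈ -0.00020292)
√(B(t) - 1220) = √(199 - 1220) = √(-1021) = I*√1021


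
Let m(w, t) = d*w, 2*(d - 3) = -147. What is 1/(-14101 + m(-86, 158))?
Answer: -1/8038 ≈ -0.00012441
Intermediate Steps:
d = -141/2 (d = 3 + (1/2)*(-147) = 3 - 147/2 = -141/2 ≈ -70.500)
m(w, t) = -141*w/2
1/(-14101 + m(-86, 158)) = 1/(-14101 - 141/2*(-86)) = 1/(-14101 + 6063) = 1/(-8038) = -1/8038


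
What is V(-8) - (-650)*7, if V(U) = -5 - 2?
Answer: 4543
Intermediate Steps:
V(U) = -7
V(-8) - (-650)*7 = -7 - (-650)*7 = -7 - 130*(-35) = -7 + 4550 = 4543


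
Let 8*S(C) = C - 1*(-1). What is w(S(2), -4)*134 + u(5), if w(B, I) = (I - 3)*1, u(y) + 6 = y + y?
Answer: -934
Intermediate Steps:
u(y) = -6 + 2*y (u(y) = -6 + (y + y) = -6 + 2*y)
S(C) = 1/8 + C/8 (S(C) = (C - 1*(-1))/8 = (C + 1)/8 = (1 + C)/8 = 1/8 + C/8)
w(B, I) = -3 + I (w(B, I) = (-3 + I)*1 = -3 + I)
w(S(2), -4)*134 + u(5) = (-3 - 4)*134 + (-6 + 2*5) = -7*134 + (-6 + 10) = -938 + 4 = -934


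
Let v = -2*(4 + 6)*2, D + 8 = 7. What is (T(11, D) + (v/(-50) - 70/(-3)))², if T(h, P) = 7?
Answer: 218089/225 ≈ 969.28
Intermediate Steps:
D = -1 (D = -8 + 7 = -1)
v = -40 (v = -2*10*2 = -20*2 = -40)
(T(11, D) + (v/(-50) - 70/(-3)))² = (7 + (-40/(-50) - 70/(-3)))² = (7 + (-40*(-1/50) - 70*(-⅓)))² = (7 + (⅘ + 70/3))² = (7 + 362/15)² = (467/15)² = 218089/225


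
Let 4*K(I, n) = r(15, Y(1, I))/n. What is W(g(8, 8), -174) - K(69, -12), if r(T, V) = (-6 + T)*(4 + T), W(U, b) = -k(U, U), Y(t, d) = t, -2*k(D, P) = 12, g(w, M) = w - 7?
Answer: 153/16 ≈ 9.5625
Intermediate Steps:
g(w, M) = -7 + w
k(D, P) = -6 (k(D, P) = -½*12 = -6)
W(U, b) = 6 (W(U, b) = -1*(-6) = 6)
K(I, n) = 171/(4*n) (K(I, n) = ((-24 + 15² - 2*15)/n)/4 = ((-24 + 225 - 30)/n)/4 = (171/n)/4 = 171/(4*n))
W(g(8, 8), -174) - K(69, -12) = 6 - 171/(4*(-12)) = 6 - 171*(-1)/(4*12) = 6 - 1*(-57/16) = 6 + 57/16 = 153/16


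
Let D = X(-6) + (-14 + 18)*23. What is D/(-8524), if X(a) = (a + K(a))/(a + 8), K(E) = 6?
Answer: -23/2131 ≈ -0.010793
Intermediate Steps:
X(a) = (6 + a)/(8 + a) (X(a) = (a + 6)/(a + 8) = (6 + a)/(8 + a))
D = 92 (D = (6 - 6)/(8 - 6) + (-14 + 18)*23 = 0/2 + 4*23 = (½)*0 + 92 = 0 + 92 = 92)
D/(-8524) = 92/(-8524) = 92*(-1/8524) = -23/2131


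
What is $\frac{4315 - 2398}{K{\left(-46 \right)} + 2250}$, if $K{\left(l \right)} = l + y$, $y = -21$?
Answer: $\frac{1917}{2183} \approx 0.87815$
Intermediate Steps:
$K{\left(l \right)} = -21 + l$ ($K{\left(l \right)} = l - 21 = -21 + l$)
$\frac{4315 - 2398}{K{\left(-46 \right)} + 2250} = \frac{4315 - 2398}{\left(-21 - 46\right) + 2250} = \frac{1917}{-67 + 2250} = \frac{1917}{2183}$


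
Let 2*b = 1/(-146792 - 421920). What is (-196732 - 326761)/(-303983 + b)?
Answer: 595433502032/345757559793 ≈ 1.7221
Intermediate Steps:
b = -1/1137424 (b = 1/(2*(-146792 - 421920)) = (½)/(-568712) = (½)*(-1/568712) = -1/1137424 ≈ -8.7918e-7)
(-196732 - 326761)/(-303983 + b) = (-196732 - 326761)/(-303983 - 1/1137424) = -523493/(-345757559793/1137424) = -523493*(-1137424/345757559793) = 595433502032/345757559793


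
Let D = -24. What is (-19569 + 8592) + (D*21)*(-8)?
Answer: -6945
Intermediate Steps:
(-19569 + 8592) + (D*21)*(-8) = (-19569 + 8592) - 24*21*(-8) = -10977 - 504*(-8) = -10977 + 4032 = -6945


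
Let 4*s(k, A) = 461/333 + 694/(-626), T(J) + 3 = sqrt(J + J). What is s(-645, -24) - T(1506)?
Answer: 639745/208458 - 2*sqrt(753) ≈ -51.813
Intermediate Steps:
T(J) = -3 + sqrt(2)*sqrt(J) (T(J) = -3 + sqrt(J + J) = -3 + sqrt(2*J) = -3 + sqrt(2)*sqrt(J))
s(k, A) = 14371/208458 (s(k, A) = (461/333 + 694/(-626))/4 = (461*(1/333) + 694*(-1/626))/4 = (461/333 - 347/313)/4 = (1/4)*(28742/104229) = 14371/208458)
s(-645, -24) - T(1506) = 14371/208458 - (-3 + sqrt(2)*sqrt(1506)) = 14371/208458 - (-3 + 2*sqrt(753)) = 14371/208458 + (3 - 2*sqrt(753)) = 639745/208458 - 2*sqrt(753)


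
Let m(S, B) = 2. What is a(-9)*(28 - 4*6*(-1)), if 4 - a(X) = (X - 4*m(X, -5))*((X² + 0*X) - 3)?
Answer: 69160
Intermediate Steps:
a(X) = 4 - (-8 + X)*(-3 + X²) (a(X) = 4 - (X - 4*2)*((X² + 0*X) - 3) = 4 - (X - 8)*((X² + 0) - 3) = 4 - (-8 + X)*(X² - 3) = 4 - (-8 + X)*(-3 + X²))
a(-9)*(28 - 4*6*(-1)) = (-20 - 1*(-9)³ + 3*(-9) + 8*(-9)²)*(28 - 4*6*(-1)) = (-20 - 1*(-729) - 27 + 8*81)*(28 - 24*(-1)) = (-20 + 729 - 27 + 648)*(28 + 24) = 1330*52 = 69160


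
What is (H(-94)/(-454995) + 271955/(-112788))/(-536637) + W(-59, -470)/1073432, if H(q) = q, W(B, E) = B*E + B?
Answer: 7057110492801251377/273716460419159585880 ≈ 0.025783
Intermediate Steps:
W(B, E) = B + B*E
(H(-94)/(-454995) + 271955/(-112788))/(-536637) + W(-59, -470)/1073432 = (-94/(-454995) + 271955/(-112788))/(-536637) - 59*(1 - 470)/1073432 = (-94*(-1/454995) + 271955*(-1/112788))*(-1/536637) - 59*(-469)*(1/1073432) = (94/454995 - 271955/112788)*(-1/536637) + 27671*(1/1073432) = -4582502339/1900665780*(-1/536637) + 27671/1073432 = 4582502339/1019967582181860 + 27671/1073432 = 7057110492801251377/273716460419159585880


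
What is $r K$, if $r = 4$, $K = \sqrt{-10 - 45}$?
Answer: $4 i \sqrt{55} \approx 29.665 i$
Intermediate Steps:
$K = i \sqrt{55}$ ($K = \sqrt{-55} = i \sqrt{55} \approx 7.4162 i$)
$r K = 4 i \sqrt{55}$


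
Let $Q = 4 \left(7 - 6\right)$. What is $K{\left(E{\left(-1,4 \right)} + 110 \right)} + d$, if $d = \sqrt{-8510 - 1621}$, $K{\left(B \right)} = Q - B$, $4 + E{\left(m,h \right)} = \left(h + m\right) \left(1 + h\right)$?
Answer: $-117 + i \sqrt{10131} \approx -117.0 + 100.65 i$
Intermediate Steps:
$E{\left(m,h \right)} = -4 + \left(1 + h\right) \left(h + m\right)$ ($E{\left(m,h \right)} = -4 + \left(h + m\right) \left(1 + h\right) = -4 + \left(1 + h\right) \left(h + m\right)$)
$Q = 4$ ($Q = 4 \cdot 1 = 4$)
$K{\left(B \right)} = 4 - B$
$d = i \sqrt{10131}$ ($d = \sqrt{-10131} = i \sqrt{10131} \approx 100.65 i$)
$K{\left(E{\left(-1,4 \right)} + 110 \right)} + d = \left(4 - \left(\left(-4 + 4 - 1 + 4^{2} + 4 \left(-1\right)\right) + 110\right)\right) + i \sqrt{10131} = \left(4 - \left(\left(-4 + 4 - 1 + 16 - 4\right) + 110\right)\right) + i \sqrt{10131} = \left(4 - \left(11 + 110\right)\right) + i \sqrt{10131} = \left(4 - 121\right) + i \sqrt{10131} = -117 + i \sqrt{10131}$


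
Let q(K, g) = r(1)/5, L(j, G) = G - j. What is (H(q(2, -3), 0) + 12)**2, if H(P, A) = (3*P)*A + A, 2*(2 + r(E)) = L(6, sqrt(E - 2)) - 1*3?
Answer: 144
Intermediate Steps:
r(E) = -13/2 + sqrt(-2 + E)/2 (r(E) = -2 + ((sqrt(E - 2) - 1*6) - 1*3)/2 = -2 + ((sqrt(-2 + E) - 6) - 3)/2 = -2 + ((-6 + sqrt(-2 + E)) - 3)/2 = -2 + (-9 + sqrt(-2 + E))/2 = -2 + (-9/2 + sqrt(-2 + E)/2) = -13/2 + sqrt(-2 + E)/2)
q(K, g) = -13/10 + I/10 (q(K, g) = (-13/2 + sqrt(-2 + 1)/2)/5 = (-13/2 + sqrt(-1)/2)*(1/5) = (-13/2 + I/2)*(1/5) = -13/10 + I/10)
H(P, A) = A + 3*A*P (H(P, A) = 3*A*P + A = A + 3*A*P)
(H(q(2, -3), 0) + 12)**2 = (0*(1 + 3*(-13/10 + I/10)) + 12)**2 = (0*(1 + (-39/10 + 3*I/10)) + 12)**2 = (0*(-29/10 + 3*I/10) + 12)**2 = (0 + 12)**2 = 12**2 = 144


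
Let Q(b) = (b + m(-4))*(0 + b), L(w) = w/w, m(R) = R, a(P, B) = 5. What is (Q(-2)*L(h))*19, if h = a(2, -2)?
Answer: 228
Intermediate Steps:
h = 5
L(w) = 1
Q(b) = b*(-4 + b) (Q(b) = (b - 4)*(0 + b) = (-4 + b)*b = b*(-4 + b))
(Q(-2)*L(h))*19 = (-2*(-4 - 2)*1)*19 = (-2*(-6)*1)*19 = (12*1)*19 = 12*19 = 228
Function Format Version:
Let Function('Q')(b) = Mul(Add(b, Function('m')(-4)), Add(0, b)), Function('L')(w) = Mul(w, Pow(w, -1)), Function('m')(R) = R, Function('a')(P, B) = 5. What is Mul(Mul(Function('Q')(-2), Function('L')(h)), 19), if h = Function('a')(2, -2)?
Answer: 228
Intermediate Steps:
h = 5
Function('L')(w) = 1
Function('Q')(b) = Mul(b, Add(-4, b)) (Function('Q')(b) = Mul(Add(b, -4), Add(0, b)) = Mul(Add(-4, b), b) = Mul(b, Add(-4, b)))
Mul(Mul(Function('Q')(-2), Function('L')(h)), 19) = Mul(Mul(Mul(-2, Add(-4, -2)), 1), 19) = Mul(Mul(Mul(-2, -6), 1), 19) = Mul(Mul(12, 1), 19) = Mul(12, 19) = 228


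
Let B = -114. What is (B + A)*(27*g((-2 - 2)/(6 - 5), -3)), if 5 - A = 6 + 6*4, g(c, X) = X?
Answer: 11259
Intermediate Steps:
A = -25 (A = 5 - (6 + 6*4) = 5 - (6 + 24) = 5 - 1*30 = 5 - 30 = -25)
(B + A)*(27*g((-2 - 2)/(6 - 5), -3)) = (-114 - 25)*(27*(-3)) = -139*(-81) = 11259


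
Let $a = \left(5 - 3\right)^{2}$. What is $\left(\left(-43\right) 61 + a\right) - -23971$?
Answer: $21352$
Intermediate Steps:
$a = 4$ ($a = 2^{2} = 4$)
$\left(\left(-43\right) 61 + a\right) - -23971 = \left(\left(-43\right) 61 + 4\right) - -23971 = \left(-2623 + 4\right) + 23971 = -2619 + 23971 = 21352$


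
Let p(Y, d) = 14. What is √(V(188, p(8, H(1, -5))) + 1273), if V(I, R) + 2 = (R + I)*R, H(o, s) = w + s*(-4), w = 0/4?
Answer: √4099 ≈ 64.023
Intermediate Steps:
w = 0 (w = 0*(¼) = 0)
H(o, s) = -4*s (H(o, s) = 0 + s*(-4) = 0 - 4*s = -4*s)
V(I, R) = -2 + R*(I + R) (V(I, R) = -2 + (R + I)*R = -2 + (I + R)*R = -2 + R*(I + R))
√(V(188, p(8, H(1, -5))) + 1273) = √((-2 + 14² + 188*14) + 1273) = √((-2 + 196 + 2632) + 1273) = √(2826 + 1273) = √4099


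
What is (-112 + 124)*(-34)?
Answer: -408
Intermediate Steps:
(-112 + 124)*(-34) = 12*(-34) = -408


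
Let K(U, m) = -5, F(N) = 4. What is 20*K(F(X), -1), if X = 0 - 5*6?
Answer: -100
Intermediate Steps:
X = -30 (X = 0 - 30 = -30)
20*K(F(X), -1) = 20*(-5) = -100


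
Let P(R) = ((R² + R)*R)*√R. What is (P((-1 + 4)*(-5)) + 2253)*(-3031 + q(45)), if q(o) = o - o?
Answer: -6828843 + 9547650*I*√15 ≈ -6.8288e+6 + 3.6978e+7*I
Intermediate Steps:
q(o) = 0
P(R) = R^(3/2)*(R + R²) (P(R) = ((R + R²)*R)*√R = (R*(R + R²))*√R = R^(3/2)*(R + R²))
(P((-1 + 4)*(-5)) + 2253)*(-3031 + q(45)) = (((-1 + 4)*(-5))^(5/2)*(1 + (-1 + 4)*(-5)) + 2253)*(-3031 + 0) = ((3*(-5))^(5/2)*(1 + 3*(-5)) + 2253)*(-3031) = ((-15)^(5/2)*(1 - 15) + 2253)*(-3031) = ((225*I*√15)*(-14) + 2253)*(-3031) = (-3150*I*√15 + 2253)*(-3031) = (2253 - 3150*I*√15)*(-3031) = -6828843 + 9547650*I*√15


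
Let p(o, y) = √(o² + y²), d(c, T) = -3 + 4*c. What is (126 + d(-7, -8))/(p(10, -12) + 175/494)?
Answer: -8212750/59514159 + 46366840*√61/59514159 ≈ 5.9469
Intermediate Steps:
(126 + d(-7, -8))/(p(10, -12) + 175/494) = (126 + (-3 + 4*(-7)))/(√(10² + (-12)²) + 175/494) = (126 + (-3 - 28))/(√(100 + 144) + 175*(1/494)) = (126 - 31)/(√244 + 175/494) = 95/(2*√61 + 175/494) = 95/(175/494 + 2*√61)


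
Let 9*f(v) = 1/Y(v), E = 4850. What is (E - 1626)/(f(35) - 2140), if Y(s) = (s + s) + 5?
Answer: -2176200/1444499 ≈ -1.5065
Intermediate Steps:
Y(s) = 5 + 2*s (Y(s) = 2*s + 5 = 5 + 2*s)
f(v) = 1/(9*(5 + 2*v))
(E - 1626)/(f(35) - 2140) = (4850 - 1626)/(1/(9*(5 + 2*35)) - 2140) = 3224/(1/(9*(5 + 70)) - 2140) = 3224/((⅑)/75 - 2140) = 3224/((⅑)*(1/75) - 2140) = 3224/(1/675 - 2140) = 3224/(-1444499/675) = 3224*(-675/1444499) = -2176200/1444499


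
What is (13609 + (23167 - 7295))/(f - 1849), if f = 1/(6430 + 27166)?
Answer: -3124428/195959 ≈ -15.944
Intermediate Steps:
f = 1/33596 ≈ 2.9765e-5
(13609 + (23167 - 7295))/(f - 1849) = (13609 + (23167 - 7295))/(1/33596 - 1849) = (13609 + 15872)/(-62119003/33596) = 29481*(-33596/62119003) = -3124428/195959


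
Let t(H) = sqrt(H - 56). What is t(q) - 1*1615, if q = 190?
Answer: -1615 + sqrt(134) ≈ -1603.4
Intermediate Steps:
t(H) = sqrt(-56 + H)
t(q) - 1*1615 = sqrt(-56 + 190) - 1*1615 = sqrt(134) - 1615 = -1615 + sqrt(134)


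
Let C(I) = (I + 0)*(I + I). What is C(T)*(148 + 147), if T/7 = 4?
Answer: 462560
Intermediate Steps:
T = 28 (T = 7*4 = 28)
C(I) = 2*I**2 (C(I) = I*(2*I) = 2*I**2)
C(T)*(148 + 147) = (2*28**2)*(148 + 147) = (2*784)*295 = 1568*295 = 462560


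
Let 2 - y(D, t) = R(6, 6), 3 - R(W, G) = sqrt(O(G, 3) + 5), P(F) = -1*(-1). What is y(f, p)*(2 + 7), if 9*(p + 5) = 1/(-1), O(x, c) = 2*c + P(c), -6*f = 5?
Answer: -9 + 18*sqrt(3) ≈ 22.177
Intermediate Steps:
f = -5/6 (f = -1/6*5 = -5/6 ≈ -0.83333)
P(F) = 1
O(x, c) = 1 + 2*c (O(x, c) = 2*c + 1 = 1 + 2*c)
R(W, G) = 3 - 2*sqrt(3) (R(W, G) = 3 - sqrt((1 + 2*3) + 5) = 3 - sqrt((1 + 6) + 5) = 3 - sqrt(7 + 5) = 3 - sqrt(12) = 3 - 2*sqrt(3))
p = -46/9 (p = -5 + (1/(-1))/9 = -5 + (1*(-1))/9 = -5 + (1/9)*(-1) = -5 - 1/9 = -46/9 ≈ -5.1111)
y(D, t) = -1 + 2*sqrt(3) (y(D, t) = 2 - (3 - 2*sqrt(3)) = 2 + (-3 + 2*sqrt(3)) = -1 + 2*sqrt(3))
y(f, p)*(2 + 7) = (-1 + 2*sqrt(3))*(2 + 7) = (-1 + 2*sqrt(3))*9 = -9 + 18*sqrt(3)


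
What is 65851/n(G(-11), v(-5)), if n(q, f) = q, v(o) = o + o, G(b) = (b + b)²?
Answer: 65851/484 ≈ 136.06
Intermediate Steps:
G(b) = 4*b² (G(b) = (2*b)² = 4*b²)
v(o) = 2*o
65851/n(G(-11), v(-5)) = 65851/((4*(-11)²)) = 65851/((4*121)) = 65851/484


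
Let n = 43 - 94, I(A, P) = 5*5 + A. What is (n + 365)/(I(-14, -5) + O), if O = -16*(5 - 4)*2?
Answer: -314/21 ≈ -14.952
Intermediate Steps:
I(A, P) = 25 + A
n = -51
O = -32 (O = -16*2 = -32)
(n + 365)/(I(-14, -5) + O) = (-51 + 365)/((25 - 14) - 32) = 314/(11 - 32) = 314/(-21) = 314*(-1/21) = -314/21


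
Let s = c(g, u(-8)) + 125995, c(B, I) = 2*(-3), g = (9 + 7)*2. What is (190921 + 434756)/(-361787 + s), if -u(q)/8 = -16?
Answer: -625677/235798 ≈ -2.6534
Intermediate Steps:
g = 32 (g = 16*2 = 32)
u(q) = 128 (u(q) = -8*(-16) = 128)
c(B, I) = -6
s = 125989 (s = -6 + 125995 = 125989)
(190921 + 434756)/(-361787 + s) = (190921 + 434756)/(-361787 + 125989) = 625677/(-235798) = 625677*(-1/235798) = -625677/235798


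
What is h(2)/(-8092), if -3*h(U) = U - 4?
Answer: -1/12138 ≈ -8.2386e-5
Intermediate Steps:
h(U) = 4/3 - U/3 (h(U) = -(U - 4)/3 = -(-4 + U)/3 = 4/3 - U/3)
h(2)/(-8092) = (4/3 - ⅓*2)/(-8092) = (4/3 - ⅔)*(-1/8092) = (⅔)*(-1/8092) = -1/12138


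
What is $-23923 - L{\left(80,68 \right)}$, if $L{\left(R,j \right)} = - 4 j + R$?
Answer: $-23731$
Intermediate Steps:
$L{\left(R,j \right)} = R - 4 j$
$-23923 - L{\left(80,68 \right)} = -23923 - \left(80 - 272\right) = -23923 - -192 = -23923 + 192 = -23731$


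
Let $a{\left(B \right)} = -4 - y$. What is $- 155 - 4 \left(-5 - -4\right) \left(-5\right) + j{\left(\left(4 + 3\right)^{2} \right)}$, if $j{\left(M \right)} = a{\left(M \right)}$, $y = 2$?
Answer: $3094$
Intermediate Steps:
$a{\left(B \right)} = -6$ ($a{\left(B \right)} = -4 - 2 = -6$)
$j{\left(M \right)} = -6$
$- 155 - 4 \left(-5 - -4\right) \left(-5\right) + j{\left(\left(4 + 3\right)^{2} \right)} = - 155 - 4 \left(-5 - -4\right) \left(-5\right) - 6 = - 155 - 4 \left(-5 + 4\right) \left(-5\right) - 6 = - 155 \left(-4\right) \left(-1\right) \left(-5\right) - 6 = - 155 \cdot 4 \left(-5\right) - 6 = \left(-155\right) \left(-20\right) - 6 = 3100 - 6 = 3094$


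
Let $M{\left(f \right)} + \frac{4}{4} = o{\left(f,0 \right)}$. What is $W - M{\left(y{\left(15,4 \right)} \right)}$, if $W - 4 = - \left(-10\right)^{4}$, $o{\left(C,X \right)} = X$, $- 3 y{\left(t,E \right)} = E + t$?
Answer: $-9995$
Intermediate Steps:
$y{\left(t,E \right)} = - \frac{E}{3} - \frac{t}{3}$ ($y{\left(t,E \right)} = - \frac{E + t}{3} = - \frac{E}{3} - \frac{t}{3}$)
$M{\left(f \right)} = -1$ ($M{\left(f \right)} = -1 + 0 = -1$)
$W = -9996$ ($W = 4 - \left(-10\right)^{4} = 4 - 10000 = -9996$)
$W - M{\left(y{\left(15,4 \right)} \right)} = -9996 - -1 = -9996 + 1 = -9995$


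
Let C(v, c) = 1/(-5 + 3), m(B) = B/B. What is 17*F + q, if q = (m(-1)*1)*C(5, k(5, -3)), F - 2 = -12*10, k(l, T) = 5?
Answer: -4013/2 ≈ -2006.5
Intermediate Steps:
m(B) = 1
F = -118 (F = 2 - 12*10 = 2 - 120 = -118)
C(v, c) = -½ (C(v, c) = 1/(-2) = -½)
q = -½ (q = (1*1)*(-½) = 1*(-½) = -½ ≈ -0.50000)
17*F + q = 17*(-118) - ½ = -2006 - ½ = -4013/2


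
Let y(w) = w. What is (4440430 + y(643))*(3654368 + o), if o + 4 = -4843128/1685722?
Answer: 13679030990972030320/842861 ≈ 1.6229e+13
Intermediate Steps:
o = -5793008/842861 (o = -4 - 4843128/1685722 = -4 - 4843128*1/1685722 = -4 - 2421564/842861 = -5793008/842861 ≈ -6.8730)
(4440430 + y(643))*(3654368 + o) = (4440430 + 643)*(3654368 - 5793008/842861) = 4441073*(3080118473840/842861) = 13679030990972030320/842861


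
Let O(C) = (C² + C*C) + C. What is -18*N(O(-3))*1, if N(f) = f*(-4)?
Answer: 1080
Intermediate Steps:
O(C) = C + 2*C² (O(C) = (C² + C²) + C = 2*C² + C = C + 2*C²)
N(f) = -4*f
-18*N(O(-3))*1 = -(-72)*(-3*(1 + 2*(-3)))*1 = -(-72)*(-3*(1 - 6))*1 = -(-72)*(-3*(-5))*1 = -(-72)*15*1 = -18*(-60)*1 = 1080*1 = 1080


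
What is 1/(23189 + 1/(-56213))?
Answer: 56213/1303523256 ≈ 4.3124e-5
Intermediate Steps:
1/(23189 + 1/(-56213)) = 1/(23189 - 1/56213) = 1/(1303523256/56213) = 56213/1303523256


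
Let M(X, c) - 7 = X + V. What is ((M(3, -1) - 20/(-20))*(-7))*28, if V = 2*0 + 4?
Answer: -2940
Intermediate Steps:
V = 4 (V = 0 + 4 = 4)
M(X, c) = 11 + X (M(X, c) = 7 + (X + 4) = 7 + (4 + X) = 11 + X)
((M(3, -1) - 20/(-20))*(-7))*28 = (((11 + 3) - 20/(-20))*(-7))*28 = ((14 - 20*(-1)/20)*(-7))*28 = ((14 - 1*(-1))*(-7))*28 = ((14 + 1)*(-7))*28 = (15*(-7))*28 = -105*28 = -2940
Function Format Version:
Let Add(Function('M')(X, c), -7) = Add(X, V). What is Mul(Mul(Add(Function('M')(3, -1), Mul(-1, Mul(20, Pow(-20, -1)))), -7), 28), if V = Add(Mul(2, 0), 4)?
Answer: -2940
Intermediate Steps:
V = 4 (V = Add(0, 4) = 4)
Function('M')(X, c) = Add(11, X) (Function('M')(X, c) = Add(7, Add(X, 4)) = Add(7, Add(4, X)) = Add(11, X))
Mul(Mul(Add(Function('M')(3, -1), Mul(-1, Mul(20, Pow(-20, -1)))), -7), 28) = Mul(Mul(Add(Add(11, 3), Mul(-1, Mul(20, Pow(-20, -1)))), -7), 28) = Mul(Mul(Add(14, Mul(-1, Mul(20, Rational(-1, 20)))), -7), 28) = Mul(Mul(Add(14, Mul(-1, -1)), -7), 28) = Mul(Mul(Add(14, 1), -7), 28) = Mul(Mul(15, -7), 28) = Mul(-105, 28) = -2940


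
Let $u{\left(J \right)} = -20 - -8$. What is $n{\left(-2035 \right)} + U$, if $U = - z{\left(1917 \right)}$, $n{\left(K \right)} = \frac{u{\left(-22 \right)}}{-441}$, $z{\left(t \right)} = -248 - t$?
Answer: $\frac{318259}{147} \approx 2165.0$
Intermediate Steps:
$u{\left(J \right)} = -12$ ($u{\left(J \right)} = -20 + 8 = -12$)
$n{\left(K \right)} = \frac{4}{147}$ ($n{\left(K \right)} = - \frac{12}{-441} = \left(-12\right) \left(- \frac{1}{441}\right) = \frac{4}{147}$)
$U = 2165$ ($U = - (-248 - 1917) = \left(-1\right) \left(-2165\right) = 2165$)
$n{\left(-2035 \right)} + U = \frac{4}{147} + 2165 = \frac{318259}{147}$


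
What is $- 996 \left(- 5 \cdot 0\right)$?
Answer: $0$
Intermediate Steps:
$- 996 \left(- 5 \cdot 0\right) = - 996 \left(\left(-1\right) 0\right) = \left(-996\right) 0 = 0$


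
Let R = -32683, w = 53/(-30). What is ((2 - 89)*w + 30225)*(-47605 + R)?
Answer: -12195225328/5 ≈ -2.4390e+9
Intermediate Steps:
w = -53/30 (w = 53*(-1/30) = -53/30 ≈ -1.7667)
((2 - 89)*w + 30225)*(-47605 + R) = ((2 - 89)*(-53/30) + 30225)*(-47605 - 32683) = (-87*(-53/30) + 30225)*(-80288) = (1537/10 + 30225)*(-80288) = (303787/10)*(-80288) = -12195225328/5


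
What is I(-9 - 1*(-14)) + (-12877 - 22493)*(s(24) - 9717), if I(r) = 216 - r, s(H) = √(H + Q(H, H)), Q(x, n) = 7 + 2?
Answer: 343690501 - 35370*√33 ≈ 3.4349e+8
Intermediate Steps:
Q(x, n) = 9
s(H) = √(9 + H) (s(H) = √(H + 9) = √(9 + H))
I(-9 - 1*(-14)) + (-12877 - 22493)*(s(24) - 9717) = (216 - (-9 - 1*(-14))) + (-12877 - 22493)*(√(9 + 24) - 9717) = (216 - (-9 + 14)) - 35370*(√33 - 9717) = (216 - 1*5) - 35370*(-9717 + √33) = (216 - 5) + (343690290 - 35370*√33) = 211 + (343690290 - 35370*√33) = 343690501 - 35370*√33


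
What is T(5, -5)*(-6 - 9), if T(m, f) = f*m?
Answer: 375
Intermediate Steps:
T(5, -5)*(-6 - 9) = (-5*5)*(-6 - 9) = -25*(-15) = 375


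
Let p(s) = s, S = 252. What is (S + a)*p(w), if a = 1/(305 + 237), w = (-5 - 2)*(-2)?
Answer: 956095/271 ≈ 3528.0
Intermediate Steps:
w = 14 (w = -7*(-2) = 14)
a = 1/542 ≈ 0.0018450
(S + a)*p(w) = (252 + 1/542)*14 = (136585/542)*14 = 956095/271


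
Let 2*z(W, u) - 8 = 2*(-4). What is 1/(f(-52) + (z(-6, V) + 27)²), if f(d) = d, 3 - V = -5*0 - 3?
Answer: 1/677 ≈ 0.0014771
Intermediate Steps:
V = 6 (V = 3 - (-5*0 - 3) = 3 - (0 - 3) = 3 - 1*(-3) = 3 + 3 = 6)
z(W, u) = 0 (z(W, u) = 4 + (2*(-4))/2 = 4 + (½)*(-8) = 4 - 4 = 0)
1/(f(-52) + (z(-6, V) + 27)²) = 1/(-52 + (0 + 27)²) = 1/(-52 + 27²) = 1/(-52 + 729) = 1/677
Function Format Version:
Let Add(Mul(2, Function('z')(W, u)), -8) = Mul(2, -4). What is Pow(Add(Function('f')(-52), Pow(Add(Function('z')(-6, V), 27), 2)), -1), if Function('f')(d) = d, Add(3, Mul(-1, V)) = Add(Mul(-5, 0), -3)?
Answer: Rational(1, 677) ≈ 0.0014771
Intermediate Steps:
V = 6 (V = Add(3, Mul(-1, Add(Mul(-5, 0), -3))) = Add(3, Mul(-1, Add(0, -3))) = Add(3, Mul(-1, -3)) = Add(3, 3) = 6)
Function('z')(W, u) = 0 (Function('z')(W, u) = Add(4, Mul(Rational(1, 2), Mul(2, -4))) = Add(4, Mul(Rational(1, 2), -8)) = Add(4, -4) = 0)
Pow(Add(Function('f')(-52), Pow(Add(Function('z')(-6, V), 27), 2)), -1) = Pow(Add(-52, Pow(Add(0, 27), 2)), -1) = Pow(Add(-52, Pow(27, 2)), -1) = Pow(Add(-52, 729), -1) = Pow(677, -1) = Rational(1, 677)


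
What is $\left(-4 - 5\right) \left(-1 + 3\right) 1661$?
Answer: $-29898$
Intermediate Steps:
$\left(-4 - 5\right) \left(-1 + 3\right) 1661 = \left(-4 - 5\right) 2 \cdot 1661 = \left(-9\right) 2 \cdot 1661 = \left(-18\right) 1661 = -29898$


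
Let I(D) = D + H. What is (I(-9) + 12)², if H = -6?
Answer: 9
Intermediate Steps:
I(D) = -6 + D (I(D) = D - 6 = -6 + D)
(I(-9) + 12)² = ((-6 - 9) + 12)² = (-15 + 12)² = (-3)² = 9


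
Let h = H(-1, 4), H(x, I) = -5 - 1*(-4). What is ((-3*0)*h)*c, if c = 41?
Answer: 0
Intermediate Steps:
H(x, I) = -1 (H(x, I) = -5 + 4 = -1)
h = -1
((-3*0)*h)*c = (-3*0*(-1))*41 = (0*(-1))*41 = 0*41 = 0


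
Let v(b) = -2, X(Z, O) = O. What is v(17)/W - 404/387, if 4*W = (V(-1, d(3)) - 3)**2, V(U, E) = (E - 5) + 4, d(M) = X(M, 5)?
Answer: -3500/387 ≈ -9.0439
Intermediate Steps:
d(M) = 5
V(U, E) = -1 + E (V(U, E) = (-5 + E) + 4 = -1 + E)
W = 1/4 (W = ((-1 + 5) - 3)**2/4 = (4 - 3)**2/4 = (1/4)*1**2 = (1/4)*1 = 1/4 ≈ 0.25000)
v(17)/W - 404/387 = -2/1/4 - 404/387 = -2*4 - 404*1/387 = -8 - 404/387 = -3500/387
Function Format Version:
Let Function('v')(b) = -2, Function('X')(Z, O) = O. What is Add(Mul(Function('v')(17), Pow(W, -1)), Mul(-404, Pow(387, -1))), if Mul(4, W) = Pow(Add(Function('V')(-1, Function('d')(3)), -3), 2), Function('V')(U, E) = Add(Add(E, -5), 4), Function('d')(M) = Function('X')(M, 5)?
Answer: Rational(-3500, 387) ≈ -9.0439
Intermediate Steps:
Function('d')(M) = 5
Function('V')(U, E) = Add(-1, E) (Function('V')(U, E) = Add(Add(-5, E), 4) = Add(-1, E))
W = Rational(1, 4) (W = Mul(Rational(1, 4), Pow(Add(Add(-1, 5), -3), 2)) = Mul(Rational(1, 4), Pow(Add(4, -3), 2)) = Mul(Rational(1, 4), Pow(1, 2)) = Mul(Rational(1, 4), 1) = Rational(1, 4) ≈ 0.25000)
Add(Mul(Function('v')(17), Pow(W, -1)), Mul(-404, Pow(387, -1))) = Add(Mul(-2, Pow(Rational(1, 4), -1)), Mul(-404, Pow(387, -1))) = Add(Mul(-2, 4), Mul(-404, Rational(1, 387))) = Add(-8, Rational(-404, 387)) = Rational(-3500, 387)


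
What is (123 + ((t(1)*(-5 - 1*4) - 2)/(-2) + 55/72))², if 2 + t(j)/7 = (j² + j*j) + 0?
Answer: 80694289/5184 ≈ 15566.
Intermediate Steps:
t(j) = -14 + 14*j² (t(j) = -14 + 7*((j² + j*j) + 0) = -14 + 7*((j² + j²) + 0) = -14 + 7*(2*j² + 0) = -14 + 7*(2*j²) = -14 + 14*j²)
(123 + ((t(1)*(-5 - 1*4) - 2)/(-2) + 55/72))² = (123 + (((-14 + 14*1²)*(-5 - 1*4) - 2)/(-2) + 55/72))² = (123 + (((-14 + 14*1)*(-5 - 4) - 2)*(-½) + 55*(1/72)))² = (123 + (((-14 + 14)*(-9) - 2)*(-½) + 55/72))² = (123 + ((0*(-9) - 2)*(-½) + 55/72))² = (123 + ((0 - 2)*(-½) + 55/72))² = (123 + (-2*(-½) + 55/72))² = (123 + (1 + 55/72))² = (123 + 127/72)² = (8983/72)² = 80694289/5184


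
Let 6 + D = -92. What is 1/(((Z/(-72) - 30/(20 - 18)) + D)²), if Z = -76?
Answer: 324/4060225 ≈ 7.9799e-5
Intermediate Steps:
D = -98 (D = -6 - 92 = -98)
1/(((Z/(-72) - 30/(20 - 18)) + D)²) = 1/(((-76/(-72) - 30/(20 - 18)) - 98)²) = 1/(((-76*(-1/72) - 30/2) - 98)²) = 1/(((19/18 - 30*½) - 98)²) = 1/(((19/18 - 15) - 98)²) = 1/((-251/18 - 98)²) = 1/((-2015/18)²) = 1/(4060225/324) = 324/4060225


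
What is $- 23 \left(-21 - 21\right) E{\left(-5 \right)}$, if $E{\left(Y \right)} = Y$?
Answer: $-4830$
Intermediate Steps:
$- 23 \left(-21 - 21\right) E{\left(-5 \right)} = - 23 \left(-21 - 21\right) \left(-5\right) = \left(-23\right) \left(-42\right) \left(-5\right) = 966 \left(-5\right) = -4830$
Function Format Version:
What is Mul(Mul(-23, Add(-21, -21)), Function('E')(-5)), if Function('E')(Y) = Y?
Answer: -4830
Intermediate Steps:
Mul(Mul(-23, Add(-21, -21)), Function('E')(-5)) = Mul(Mul(-23, Add(-21, -21)), -5) = Mul(Mul(-23, -42), -5) = Mul(966, -5) = -4830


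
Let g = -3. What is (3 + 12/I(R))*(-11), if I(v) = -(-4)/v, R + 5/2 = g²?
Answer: -495/2 ≈ -247.50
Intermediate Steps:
R = 13/2 (R = -5/2 + (-3)² = -5/2 + 9 = 13/2 ≈ 6.5000)
I(v) = 4/v
(3 + 12/I(R))*(-11) = (3 + 12/((4/(13/2))))*(-11) = (3 + 12/((4*(2/13))))*(-11) = (3 + 12/(8/13))*(-11) = (3 + 12*(13/8))*(-11) = (3 + 39/2)*(-11) = (45/2)*(-11) = -495/2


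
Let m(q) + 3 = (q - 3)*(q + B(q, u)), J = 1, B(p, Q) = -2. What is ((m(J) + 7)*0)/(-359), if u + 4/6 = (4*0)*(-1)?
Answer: 0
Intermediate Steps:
u = -2/3 (u = -2/3 + (4*0)*(-1) = -2/3 + 0*(-1) = -2/3 + 0 = -2/3 ≈ -0.66667)
m(q) = -3 + (-3 + q)*(-2 + q) (m(q) = -3 + (q - 3)*(q - 2) = -3 + (-3 + q)*(-2 + q))
((m(J) + 7)*0)/(-359) = (((3 + 1**2 - 5*1) + 7)*0)/(-359) = -((3 + 1 - 5) + 7)*0/359 = -(-1 + 7)*0/359 = -6*0/359 = -1/359*0 = 0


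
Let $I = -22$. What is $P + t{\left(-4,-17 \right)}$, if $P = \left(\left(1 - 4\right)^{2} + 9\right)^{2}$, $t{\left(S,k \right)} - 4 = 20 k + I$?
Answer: $-34$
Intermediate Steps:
$t{\left(S,k \right)} = -18 + 20 k$ ($t{\left(S,k \right)} = 4 + \left(20 k - 22\right) = 4 + \left(-22 + 20 k\right) = -18 + 20 k$)
$P = 324$ ($P = \left(\left(-3\right)^{2} + 9\right)^{2} = \left(9 + 9\right)^{2} = 18^{2} = 324$)
$P + t{\left(-4,-17 \right)} = 324 + \left(-18 + 20 \left(-17\right)\right) = 324 - 358 = -34$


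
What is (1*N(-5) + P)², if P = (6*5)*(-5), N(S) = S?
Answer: 24025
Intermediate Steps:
P = -150 (P = 30*(-5) = -150)
(1*N(-5) + P)² = (1*(-5) - 150)² = (-5 - 150)² = (-155)² = 24025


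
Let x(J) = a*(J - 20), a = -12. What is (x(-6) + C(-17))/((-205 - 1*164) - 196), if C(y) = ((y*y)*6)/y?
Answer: -42/113 ≈ -0.37168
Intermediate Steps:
x(J) = 240 - 12*J (x(J) = -12*(J - 20) = -12*(-20 + J) = 240 - 12*J)
C(y) = 6*y (C(y) = (y**2*6)/y = (6*y**2)/y = 6*y)
(x(-6) + C(-17))/((-205 - 1*164) - 196) = ((240 - 12*(-6)) + 6*(-17))/((-205 - 1*164) - 196) = ((240 + 72) - 102)/((-205 - 164) - 196) = (312 - 102)/(-369 - 196) = 210/(-565) = 210*(-1/565) = -42/113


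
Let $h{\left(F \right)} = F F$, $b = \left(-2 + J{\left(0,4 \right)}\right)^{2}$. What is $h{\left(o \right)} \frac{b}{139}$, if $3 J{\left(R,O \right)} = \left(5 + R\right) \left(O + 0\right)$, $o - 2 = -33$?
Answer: $\frac{188356}{1251} \approx 150.56$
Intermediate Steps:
$o = -31$ ($o = 2 - 33 = -31$)
$J{\left(R,O \right)} = \frac{O \left(5 + R\right)}{3}$ ($J{\left(R,O \right)} = \frac{\left(5 + R\right) \left(O + 0\right)}{3} = \frac{\left(5 + R\right) O}{3} = \frac{O \left(5 + R\right)}{3}$)
$b = \frac{196}{9}$ ($b = \left(-2 + \frac{1}{3} \cdot 4 \left(5 + 0\right)\right)^{2} = \left(-2 + \frac{1}{3} \cdot 4 \cdot 5\right)^{2} = \left(-2 + \frac{20}{3}\right)^{2} = \left(\frac{14}{3}\right)^{2} = \frac{196}{9} \approx 21.778$)
$h{\left(F \right)} = F^{2}$
$h{\left(o \right)} \frac{b}{139} = \left(-31\right)^{2} \frac{196}{9 \cdot 139} = 961 \cdot \frac{196}{9} \cdot \frac{1}{139} = 961 \cdot \frac{196}{1251} = \frac{188356}{1251}$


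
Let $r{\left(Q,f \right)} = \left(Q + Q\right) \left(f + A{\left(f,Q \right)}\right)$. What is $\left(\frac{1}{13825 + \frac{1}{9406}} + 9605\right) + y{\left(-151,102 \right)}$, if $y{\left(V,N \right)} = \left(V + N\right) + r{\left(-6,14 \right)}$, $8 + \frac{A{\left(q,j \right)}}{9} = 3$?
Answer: $\frac{1291016786934}{130037951} \approx 9928.0$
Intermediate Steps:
$A{\left(q,j \right)} = -45$ ($A{\left(q,j \right)} = -72 + 9 \cdot 3 = -72 + 27 = -45$)
$r{\left(Q,f \right)} = 2 Q \left(-45 + f\right)$ ($r{\left(Q,f \right)} = \left(Q + Q\right) \left(f - 45\right) = 2 Q \left(-45 + f\right)$)
$y{\left(V,N \right)} = 372 + N + V$ ($y{\left(V,N \right)} = \left(V + N\right) + 2 \left(-6\right) \left(-45 + 14\right) = \left(N + V\right) + 2 \left(-6\right) \left(-31\right) = \left(N + V\right) + 372 = 372 + N + V$)
$\left(\frac{1}{13825 + \frac{1}{9406}} + 9605\right) + y{\left(-151,102 \right)} = \left(\frac{1}{13825 + \frac{1}{9406}} + 9605\right) + \left(372 + 102 - 151\right) = \left(\frac{1}{13825 + \frac{1}{9406}} + 9605\right) + 323 = \left(\frac{1}{\frac{130037951}{9406}} + 9605\right) + 323 = \left(\frac{9406}{130037951} + 9605\right) + 323 = \frac{1249014528761}{130037951} + 323 = \frac{1291016786934}{130037951}$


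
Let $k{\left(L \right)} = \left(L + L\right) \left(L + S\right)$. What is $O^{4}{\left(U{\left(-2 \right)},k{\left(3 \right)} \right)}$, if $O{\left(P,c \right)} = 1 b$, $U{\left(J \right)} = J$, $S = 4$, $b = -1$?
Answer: $1$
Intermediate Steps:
$k{\left(L \right)} = 2 L \left(4 + L\right)$ ($k{\left(L \right)} = \left(L + L\right) \left(L + 4\right) = 2 L \left(4 + L\right)$)
$O{\left(P,c \right)} = -1$ ($O{\left(P,c \right)} = 1 \left(-1\right) = -1$)
$O^{4}{\left(U{\left(-2 \right)},k{\left(3 \right)} \right)} = \left(-1\right)^{4} = 1$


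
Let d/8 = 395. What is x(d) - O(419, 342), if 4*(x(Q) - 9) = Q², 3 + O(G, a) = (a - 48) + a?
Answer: 2495776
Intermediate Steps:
d = 3160 (d = 8*395 = 3160)
O(G, a) = -51 + 2*a (O(G, a) = -3 + ((a - 48) + a) = -3 + ((-48 + a) + a) = -3 + (-48 + 2*a) = -51 + 2*a)
x(Q) = 9 + Q²/4
x(d) - O(419, 342) = (9 + (¼)*3160²) - (-51 + 2*342) = (9 + (¼)*9985600) - (-51 + 684) = (9 + 2496400) - 1*633 = 2496409 - 633 = 2495776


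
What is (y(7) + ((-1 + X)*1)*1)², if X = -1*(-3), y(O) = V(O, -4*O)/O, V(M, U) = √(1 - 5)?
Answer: 192/49 + 8*I/7 ≈ 3.9184 + 1.1429*I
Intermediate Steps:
V(M, U) = 2*I (V(M, U) = √(-4) = 2*I)
y(O) = 2*I/O (y(O) = (2*I)/O = 2*I/O)
X = 3
(y(7) + ((-1 + X)*1)*1)² = (2*I/7 + ((-1 + 3)*1)*1)² = (2*I*(⅐) + (2*1)*1)² = (2*I/7 + 2*1)² = (2*I/7 + 2)² = (2 + 2*I/7)²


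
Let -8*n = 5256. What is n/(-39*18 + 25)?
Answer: 657/677 ≈ 0.97046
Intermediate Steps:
n = -657 (n = -⅛*5256 = -657)
n/(-39*18 + 25) = -657/(-39*18 + 25) = -657/(-702 + 25) = -657/(-677) = -657*(-1/677) = 657/677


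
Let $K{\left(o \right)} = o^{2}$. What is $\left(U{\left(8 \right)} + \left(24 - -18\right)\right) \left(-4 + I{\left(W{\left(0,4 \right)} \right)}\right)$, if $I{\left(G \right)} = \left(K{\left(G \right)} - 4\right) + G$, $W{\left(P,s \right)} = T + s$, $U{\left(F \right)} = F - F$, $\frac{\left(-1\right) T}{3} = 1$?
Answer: $-252$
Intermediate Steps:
$T = -3$ ($T = \left(-3\right) 1 = -3$)
$U{\left(F \right)} = 0$
$W{\left(P,s \right)} = -3 + s$
$I{\left(G \right)} = -4 + G + G^{2}$ ($I{\left(G \right)} = \left(G^{2} - 4\right) + G = \left(-4 + G^{2}\right) + G = -4 + G + G^{2}$)
$\left(U{\left(8 \right)} + \left(24 - -18\right)\right) \left(-4 + I{\left(W{\left(0,4 \right)} \right)}\right) = \left(0 + \left(24 - -18\right)\right) \left(-4 + \left(-4 + \left(-3 + 4\right) + \left(-3 + 4\right)^{2}\right)\right) = \left(0 + \left(24 + 18\right)\right) \left(-4 + \left(-4 + 1 + 1^{2}\right)\right) = \left(0 + 42\right) \left(-4 + \left(-4 + 1 + 1\right)\right) = 42 \left(-4 - 2\right) = 42 \left(-6\right) = -252$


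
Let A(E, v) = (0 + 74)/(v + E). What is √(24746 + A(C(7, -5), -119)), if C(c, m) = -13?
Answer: √107791134/66 ≈ 157.31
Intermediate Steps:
A(E, v) = 74/(E + v)
√(24746 + A(C(7, -5), -119)) = √(24746 + 74/(-13 - 119)) = √(24746 + 74/(-132)) = √(24746 + 74*(-1/132)) = √(24746 - 37/66) = √(1633199/66) = √107791134/66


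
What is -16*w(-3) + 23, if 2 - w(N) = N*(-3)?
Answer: 135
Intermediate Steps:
w(N) = 2 + 3*N (w(N) = 2 - N*(-3) = 2 - (-3)*N = 2 + 3*N)
-16*w(-3) + 23 = -16*(2 + 3*(-3)) + 23 = -16*(2 - 9) + 23 = -16*(-7) + 23 = 112 + 23 = 135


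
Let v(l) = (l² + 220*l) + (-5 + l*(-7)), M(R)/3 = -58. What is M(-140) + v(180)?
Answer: 70561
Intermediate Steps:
M(R) = -174 (M(R) = 3*(-58) = -174)
v(l) = -5 + l² + 213*l (v(l) = (l² + 220*l) + (-5 - 7*l) = -5 + l² + 213*l)
M(-140) + v(180) = -174 + (-5 + 180² + 213*180) = -174 + (-5 + 32400 + 38340) = -174 + 70735 = 70561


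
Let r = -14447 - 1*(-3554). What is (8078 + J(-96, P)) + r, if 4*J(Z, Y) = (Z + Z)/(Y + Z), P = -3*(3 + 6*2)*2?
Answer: -87257/31 ≈ -2814.7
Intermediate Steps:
r = -10893 (r = -14447 + 3554 = -10893)
P = -90 (P = -3*(3 + 12)*2 = -3*15*2 = -45*2 = -90)
J(Z, Y) = Z/(2*(Y + Z)) (J(Z, Y) = ((Z + Z)/(Y + Z))/4 = ((2*Z)/(Y + Z))/4 = (2*Z/(Y + Z))/4 = Z/(2*(Y + Z)))
(8078 + J(-96, P)) + r = (8078 + (½)*(-96)/(-90 - 96)) - 10893 = (8078 + (½)*(-96)/(-186)) - 10893 = (8078 + (½)*(-96)*(-1/186)) - 10893 = (8078 + 8/31) - 10893 = 250426/31 - 10893 = -87257/31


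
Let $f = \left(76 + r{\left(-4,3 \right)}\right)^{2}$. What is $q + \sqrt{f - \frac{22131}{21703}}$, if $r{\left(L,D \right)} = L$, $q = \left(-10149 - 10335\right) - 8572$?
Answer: $-29056 + \frac{3 \sqrt{271254272707}}{21703} \approx -28984.0$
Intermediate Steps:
$q = -29056$ ($q = -20484 - 8572 = -29056$)
$f = 5184$ ($f = \left(76 - 4\right)^{2} = 72^{2} = 5184$)
$q + \sqrt{f - \frac{22131}{21703}} = -29056 + \sqrt{5184 - \frac{22131}{21703}} = -29056 + \sqrt{\frac{112486221}{21703}} = -29056 + \frac{3 \sqrt{271254272707}}{21703}$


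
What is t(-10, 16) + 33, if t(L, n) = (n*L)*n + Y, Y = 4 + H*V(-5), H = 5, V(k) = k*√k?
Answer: -2523 - 25*I*√5 ≈ -2523.0 - 55.902*I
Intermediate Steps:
V(k) = k^(3/2)
Y = 4 - 25*I*√5 (Y = 4 + 5*(-5)^(3/2) = 4 + 5*(-5*I*√5) = 4 - 25*I*√5 ≈ 4.0 - 55.902*I)
t(L, n) = 4 + L*n² - 25*I*√5 (t(L, n) = (n*L)*n + (4 - 25*I*√5) = (L*n)*n + (4 - 25*I*√5) = L*n² + (4 - 25*I*√5) = 4 + L*n² - 25*I*√5)
t(-10, 16) + 33 = (4 - 10*16² - 25*I*√5) + 33 = (4 - 10*256 - 25*I*√5) + 33 = (4 - 2560 - 25*I*√5) + 33 = (-2556 - 25*I*√5) + 33 = -2523 - 25*I*√5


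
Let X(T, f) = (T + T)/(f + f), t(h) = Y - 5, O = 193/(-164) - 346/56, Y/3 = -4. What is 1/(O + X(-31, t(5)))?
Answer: -4879/26990 ≈ -0.18077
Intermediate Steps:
Y = -12 (Y = 3*(-4) = -12)
O = -2111/287 (O = 193*(-1/164) - 346*1/56 = -193/164 - 173/28 = -2111/287 ≈ -7.3554)
t(h) = -17 (t(h) = -12 - 5 = -17)
X(T, f) = T/f (X(T, f) = (2*T)/((2*f)) = (2*T)*(1/(2*f)) = T/f)
1/(O + X(-31, t(5))) = 1/(-2111/287 - 31/(-17)) = 1/(-2111/287 - 31*(-1/17)) = 1/(-2111/287 + 31/17) = 1/(-26990/4879) = -4879/26990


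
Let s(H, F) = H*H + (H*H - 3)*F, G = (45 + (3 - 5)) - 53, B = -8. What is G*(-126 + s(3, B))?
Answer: 1650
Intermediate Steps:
G = -10 (G = (45 - 2) - 53 = 43 - 53 = -10)
s(H, F) = H² + F*(-3 + H²) (s(H, F) = H² + (H² - 3)*F = H² + (-3 + H²)*F = H² + F*(-3 + H²))
G*(-126 + s(3, B)) = -10*(-126 + (3² - 3*(-8) - 8*3²)) = -10*(-126 + (9 + 24 - 8*9)) = -10*(-126 + (9 + 24 - 72)) = -10*(-126 - 39) = -10*(-165) = 1650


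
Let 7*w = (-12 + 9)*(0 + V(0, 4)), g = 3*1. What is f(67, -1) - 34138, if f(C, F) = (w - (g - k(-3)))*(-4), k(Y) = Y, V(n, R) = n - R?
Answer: -238846/7 ≈ -34121.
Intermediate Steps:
g = 3
w = 12/7 (w = ((-12 + 9)*(0 + (0 - 1*4)))/7 = (-3*(0 + (0 - 4)))/7 = (-3*(0 - 4))/7 = (-3*(-4))/7 = (⅐)*12 = 12/7 ≈ 1.7143)
f(C, F) = 120/7 (f(C, F) = (12/7 - (3 - 1*(-3)))*(-4) = (12/7 - (3 + 3))*(-4) = (12/7 - 1*6)*(-4) = (12/7 - 6)*(-4) = -30/7*(-4) = 120/7)
f(67, -1) - 34138 = 120/7 - 34138 = -238846/7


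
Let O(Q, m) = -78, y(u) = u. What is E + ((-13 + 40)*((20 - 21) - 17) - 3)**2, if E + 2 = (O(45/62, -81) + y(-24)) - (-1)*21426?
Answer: 260443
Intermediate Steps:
E = 21322 (E = -2 + ((-78 - 24) - (-1)*21426) = -2 + (-102 - 1*(-21426)) = -2 + (-102 + 21426) = -2 + 21324 = 21322)
E + ((-13 + 40)*((20 - 21) - 17) - 3)**2 = 21322 + ((-13 + 40)*((20 - 21) - 17) - 3)**2 = 21322 + (27*(-1 - 17) - 3)**2 = 21322 + (27*(-18) - 3)**2 = 21322 + (-486 - 3)**2 = 21322 + (-489)**2 = 21322 + 239121 = 260443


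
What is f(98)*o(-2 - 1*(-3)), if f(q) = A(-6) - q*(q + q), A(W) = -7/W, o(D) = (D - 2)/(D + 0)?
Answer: 115241/6 ≈ 19207.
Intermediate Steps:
o(D) = (-2 + D)/D
f(q) = 7/6 - 2*q**2 (f(q) = -7/(-6) - q*(q + q) = -7*(-1/6) - q*2*q = 7/6 - 2*q**2)
f(98)*o(-2 - 1*(-3)) = (7/6 - 2*98**2)*((-2 + (-2 - 1*(-3)))/(-2 - 1*(-3))) = (7/6 - 2*9604)*((-2 + (-2 + 3))/(-2 + 3)) = (7/6 - 19208)*((-2 + 1)/1) = -115241*(-1)/6 = -115241/6*(-1) = 115241/6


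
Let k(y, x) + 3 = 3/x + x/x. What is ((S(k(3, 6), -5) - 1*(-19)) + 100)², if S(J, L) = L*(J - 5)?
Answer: 91809/4 ≈ 22952.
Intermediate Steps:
k(y, x) = -2 + 3/x (k(y, x) = -3 + (3/x + x/x) = -3 + (3/x + 1) = -3 + (1 + 3/x) = -2 + 3/x)
S(J, L) = L*(-5 + J)
((S(k(3, 6), -5) - 1*(-19)) + 100)² = ((-5*(-5 + (-2 + 3/6)) - 1*(-19)) + 100)² = ((-5*(-5 + (-2 + 3*(⅙))) + 19) + 100)² = ((-5*(-5 + (-2 + ½)) + 19) + 100)² = ((-5*(-5 - 3/2) + 19) + 100)² = ((-5*(-13/2) + 19) + 100)² = ((65/2 + 19) + 100)² = (103/2 + 100)² = (303/2)² = 91809/4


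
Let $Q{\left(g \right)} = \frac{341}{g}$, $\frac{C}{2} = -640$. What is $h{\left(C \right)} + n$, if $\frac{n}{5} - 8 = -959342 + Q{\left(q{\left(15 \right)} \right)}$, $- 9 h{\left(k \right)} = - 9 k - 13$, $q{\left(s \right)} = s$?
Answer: $- \frac{43180514}{9} \approx -4.7978 \cdot 10^{6}$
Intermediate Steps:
$C = -1280$ ($C = 2 \left(-640\right) = -1280$)
$h{\left(k \right)} = \frac{13}{9} + k$ ($h{\left(k \right)} = - \frac{- 9 k - 13}{9} = - \frac{-13 - 9 k}{9} = \frac{13}{9} + k$)
$n = - \frac{14389669}{3}$ ($n = 40 + 5 \left(-959342 + \frac{341}{15}\right) = 40 + 5 \left(- \frac{14389789}{15}\right) = 40 - \frac{14389789}{3} = - \frac{14389669}{3} \approx -4.7966 \cdot 10^{6}$)
$h{\left(C \right)} + n = \left(\frac{13}{9} - 1280\right) - \frac{14389669}{3} = - \frac{11507}{9} - \frac{14389669}{3} = - \frac{43180514}{9}$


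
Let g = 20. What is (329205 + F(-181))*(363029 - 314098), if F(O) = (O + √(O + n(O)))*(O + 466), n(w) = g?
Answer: 13584224220 + 13945335*I*√161 ≈ 1.3584e+10 + 1.7695e+8*I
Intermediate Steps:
n(w) = 20
F(O) = (466 + O)*(O + √(20 + O)) (F(O) = (O + √(O + 20))*(O + 466) = (O + √(20 + O))*(466 + O) = (466 + O)*(O + √(20 + O)))
(329205 + F(-181))*(363029 - 314098) = (329205 + ((-181)² + 466*(-181) + 466*√(20 - 181) - 181*√(20 - 181)))*(363029 - 314098) = (329205 + (32761 - 84346 + 466*√(-161) - 181*I*√161))*48931 = (329205 + (32761 - 84346 + 466*(I*√161) - 181*I*√161))*48931 = (329205 + (32761 - 84346 + 466*I*√161 - 181*I*√161))*48931 = (329205 + (-51585 + 285*I*√161))*48931 = (277620 + 285*I*√161)*48931 = 13584224220 + 13945335*I*√161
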